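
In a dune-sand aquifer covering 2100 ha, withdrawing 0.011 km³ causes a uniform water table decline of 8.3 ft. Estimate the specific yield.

A = 2100 ha = 2.1 × 10^7 m²
Δh = 8.3 ft = 2.53 m
ΔV = 0.011 km³ = 1.1 × 10^7 m³
Sy = ΔV / (A × Δh) = 1.1 × 10^7 m³ / (2.1 × 10^7 m² × 2.53 m) = 0.2071

Sy ≈ 0.21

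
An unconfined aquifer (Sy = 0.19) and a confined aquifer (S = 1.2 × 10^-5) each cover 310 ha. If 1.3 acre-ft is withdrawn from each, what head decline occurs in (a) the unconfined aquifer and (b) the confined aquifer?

A = 310 ha = 3.1 × 10^6 m²
ΔV = 1.3 acre-ft = 1604 m³
Unconfined: Δh_u = ΔV/(Sy·A) = 1604/(0.19 × 3.1 × 10^6) = 0.002722 m
Confined: Δh_c = ΔV/(S·A) = 1604/(1.2 × 10^-5 × 3.1 × 10^6) = 43.11 m

Δh_u ≈ 0.00272 m; Δh_c ≈ 43.1 m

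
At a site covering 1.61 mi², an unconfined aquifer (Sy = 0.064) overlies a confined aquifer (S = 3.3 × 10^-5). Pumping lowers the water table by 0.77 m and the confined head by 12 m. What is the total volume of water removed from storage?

A = 1.61 mi² = 4.17 × 10^6 m²
Unconfined: ΔV_u = Sy × A × Δh_u = 0.064 × 4.17 × 10^6 × 0.77 = 2.055 × 10^5 m³
Confined: ΔV_c = S × A × Δh_c = 3.3 × 10^-5 × 4.17 × 10^6 × 12 = 1651 m³
Total ΔV = 2.055 × 10^5 + 1651 = 2.071 × 10^5 m³

ΔV ≈ 2.07 × 10^5 m³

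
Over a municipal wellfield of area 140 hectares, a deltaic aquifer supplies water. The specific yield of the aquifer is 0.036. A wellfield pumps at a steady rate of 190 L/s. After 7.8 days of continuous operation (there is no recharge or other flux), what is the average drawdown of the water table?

A = 140 hectares = 1.4 × 10^6 m²
Q = 190 L/s = 16420 m³/d
ΔV = Q × t = 16420 m³/d × 7.8 d = 1.28 × 10^5 m³
Δh = ΔV / (Sy × A) = 1.28 × 10^5 / (0.036 × 1.4 × 10^6) = 2.541 m

Δh ≈ 2.54 m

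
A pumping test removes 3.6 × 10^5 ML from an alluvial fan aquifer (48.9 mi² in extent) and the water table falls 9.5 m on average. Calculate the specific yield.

A = 48.9 mi² = 1.267 × 10^8 m²
ΔV = 3.6 × 10^5 ML = 3.6 × 10^8 m³
Sy = ΔV / (A × Δh) = 3.6 × 10^8 m³ / (1.267 × 10^8 m² × 9.5 m) = 0.2992

Sy ≈ 0.3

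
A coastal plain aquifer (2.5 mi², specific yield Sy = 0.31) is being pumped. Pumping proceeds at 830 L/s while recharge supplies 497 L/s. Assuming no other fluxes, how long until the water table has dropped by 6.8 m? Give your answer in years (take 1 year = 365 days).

t ≈ 1.3 years

A = 2.5 mi² = 6.475 × 10^6 m²
ΔV = Sy × A × Δh = 0.31 × 6.475 × 10^6 × 6.8 = 1.365 × 10^7 m³
Net withdrawal = 830 − 497 = 333 L/s = 28770 m³/d
t = ΔV / Q = 1.365 × 10^7 m³ / 28770 m³/d = 474.4 d
t = 474.4 d ≈ 1.3 years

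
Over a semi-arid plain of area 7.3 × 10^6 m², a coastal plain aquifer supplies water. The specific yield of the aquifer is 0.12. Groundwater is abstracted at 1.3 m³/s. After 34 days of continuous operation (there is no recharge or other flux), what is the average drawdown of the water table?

Q = 1.3 m³/s = 1.123 × 10^5 m³/d
ΔV = Q × t = 1.123 × 10^5 m³/d × 34 d = 3.819 × 10^6 m³
Δh = ΔV / (Sy × A) = 3.819 × 10^6 / (0.12 × 7.3 × 10^6) = 4.359 m

Δh ≈ 4.36 m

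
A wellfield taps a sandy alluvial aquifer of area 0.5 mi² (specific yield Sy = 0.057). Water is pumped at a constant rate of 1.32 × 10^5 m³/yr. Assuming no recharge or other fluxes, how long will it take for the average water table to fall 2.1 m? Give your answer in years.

A = 0.5 mi² = 1.295 × 10^6 m²
ΔV = Sy × A × Δh = 0.057 × 1.295 × 10^6 × 2.1 = 1.55 × 10^5 m³
Q = 1.32 × 10^5 m³/yr = 361.6 m³/d
t = ΔV / Q = 1.55 × 10^5 m³ / 361.6 m³/d = 428.6 d
t = 428.6 d ≈ 1.174 years

t ≈ 1.17 years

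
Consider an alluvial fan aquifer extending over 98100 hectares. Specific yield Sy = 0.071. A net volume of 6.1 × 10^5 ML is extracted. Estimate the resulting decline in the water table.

A = 98100 hectares = 9.81 × 10^8 m²
ΔV = 6.1 × 10^5 ML = 6.1 × 10^8 m³
Δh = ΔV / (Sy × A) = 6.1 × 10^8 m³ / (0.071 × 9.81 × 10^8 m²) = 8.758 m

Δh ≈ 8.76 m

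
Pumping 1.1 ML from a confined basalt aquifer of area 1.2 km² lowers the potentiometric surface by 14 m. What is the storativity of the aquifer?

A = 1.2 km² = 1.2 × 10^6 m²
ΔV = 1.1 ML = 1100 m³
S = ΔV / (A × Δh) = 1100 m³ / (1.2 × 10^6 m² × 14 m) = 6.548 × 10^-5

S ≈ 6.5 × 10^-5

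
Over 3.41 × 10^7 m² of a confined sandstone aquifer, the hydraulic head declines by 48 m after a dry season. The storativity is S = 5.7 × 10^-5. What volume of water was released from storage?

ΔV ≈ 93300 m³

ΔV = S × A × Δh = 5.7 × 10^-5 × 3.41 × 10^7 m² × 48 m = 93300 m³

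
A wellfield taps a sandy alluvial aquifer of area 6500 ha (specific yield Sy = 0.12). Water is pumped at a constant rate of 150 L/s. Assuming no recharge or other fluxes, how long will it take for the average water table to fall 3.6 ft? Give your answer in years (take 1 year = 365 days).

t ≈ 1.81 years

A = 6500 ha = 6.5 × 10^7 m²
Δh = 3.6 ft = 1.097 m
ΔV = Sy × A × Δh = 0.12 × 6.5 × 10^7 × 1.097 = 8.559 × 10^6 m³
Q = 150 L/s = 12960 m³/d
t = ΔV / Q = 8.559 × 10^6 m³ / 12960 m³/d = 660.4 d
t = 660.4 d ≈ 1.809 years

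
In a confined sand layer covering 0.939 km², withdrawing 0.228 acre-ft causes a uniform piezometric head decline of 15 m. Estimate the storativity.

A = 0.939 km² = 9.39 × 10^5 m²
ΔV = 0.228 acre-ft = 281.2 m³
S = ΔV / (A × Δh) = 281.2 m³ / (9.39 × 10^5 m² × 15 m) = 1.997 × 10^-5

S ≈ 2 × 10^-5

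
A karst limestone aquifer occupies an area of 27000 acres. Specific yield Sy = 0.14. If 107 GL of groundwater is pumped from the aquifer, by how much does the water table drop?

A = 27000 acres = 1.093 × 10^8 m²
ΔV = 107 GL = 1.07 × 10^8 m³
Δh = ΔV / (Sy × A) = 1.07 × 10^8 m³ / (0.14 × 1.093 × 10^8 m²) = 6.995 m

Δh ≈ 6.99 m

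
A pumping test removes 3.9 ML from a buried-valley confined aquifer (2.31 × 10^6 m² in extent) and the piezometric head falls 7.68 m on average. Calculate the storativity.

ΔV = 3.9 ML = 3900 m³
S = ΔV / (A × Δh) = 3900 m³ / (2.31 × 10^6 m² × 7.68 m) = 2.198 × 10^-4

S ≈ 2.2 × 10^-4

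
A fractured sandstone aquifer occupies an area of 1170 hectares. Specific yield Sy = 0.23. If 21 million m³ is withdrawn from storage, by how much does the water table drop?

A = 1170 hectares = 1.17 × 10^7 m²
ΔV = 21 million m³ = 2.1 × 10^7 m³
Δh = ΔV / (Sy × A) = 2.1 × 10^7 m³ / (0.23 × 1.17 × 10^7 m²) = 7.804 m

Δh ≈ 7.8 m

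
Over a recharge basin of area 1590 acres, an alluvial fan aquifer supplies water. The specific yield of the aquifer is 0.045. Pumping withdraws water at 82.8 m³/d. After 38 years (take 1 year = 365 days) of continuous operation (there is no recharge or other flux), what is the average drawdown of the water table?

A = 1590 acres = 6.435 × 10^6 m²
t = 38 years = 13870 d
ΔV = Q × t = 82.8 m³/d × 13870 d = 1.148 × 10^6 m³
Δh = ΔV / (Sy × A) = 1.148 × 10^6 / (0.045 × 6.435 × 10^6) = 3.966 m

Δh ≈ 3.97 m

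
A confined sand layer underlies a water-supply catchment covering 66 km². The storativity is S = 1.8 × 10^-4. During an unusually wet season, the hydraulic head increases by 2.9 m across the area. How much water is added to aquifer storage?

ΔV ≈ 34500 m³

A = 66 km² = 6.6 × 10^7 m²
ΔV = S × A × Δh = 1.8 × 10^-4 × 6.6 × 10^7 m² × 2.9 m = 34450 m³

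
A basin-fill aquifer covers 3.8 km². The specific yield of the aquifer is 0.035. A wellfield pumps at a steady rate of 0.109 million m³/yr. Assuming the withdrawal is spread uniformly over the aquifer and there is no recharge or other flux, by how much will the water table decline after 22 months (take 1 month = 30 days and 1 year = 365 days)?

A = 3.8 km² = 3.8 × 10^6 m²
Q = 0.109 million m³/yr = 298.6 m³/d
t = 22 months = 660 d
ΔV = Q × t = 298.6 m³/d × 660 d = 1.971 × 10^5 m³
Δh = ΔV / (Sy × A) = 1.971 × 10^5 / (0.035 × 3.8 × 10^6) = 1.482 m

Δh ≈ 1.48 m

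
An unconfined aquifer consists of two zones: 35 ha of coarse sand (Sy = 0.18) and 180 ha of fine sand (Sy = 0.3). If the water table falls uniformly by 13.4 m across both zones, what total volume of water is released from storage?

A₁ = 35 ha = 3.5 × 10^5 m²; A₂ = 180 ha = 1.8 × 10^6 m²
ΔV₁ = 0.18 × 3.5 × 10^5 × 13.4 = 8.442 × 10^5 m³
ΔV₂ = 0.3 × 1.8 × 10^6 × 13.4 = 7.236 × 10^6 m³
ΔV = ΔV₁ + ΔV₂ = 8.08 × 10^6 m³

ΔV ≈ 8.08 × 10^6 m³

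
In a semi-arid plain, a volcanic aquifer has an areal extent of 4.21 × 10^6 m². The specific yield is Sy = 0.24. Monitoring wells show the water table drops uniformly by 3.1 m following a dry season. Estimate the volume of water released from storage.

ΔV = Sy × A × Δh = 0.24 × 4.21 × 10^6 m² × 3.1 m = 3.132 × 10^6 m³

ΔV ≈ 3.13 × 10^6 m³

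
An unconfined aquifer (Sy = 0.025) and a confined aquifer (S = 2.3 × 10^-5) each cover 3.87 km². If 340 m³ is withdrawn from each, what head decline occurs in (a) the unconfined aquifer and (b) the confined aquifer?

Δh_u ≈ 0.00351 m; Δh_c ≈ 3.82 m

A = 3.87 km² = 3.87 × 10^6 m²
Unconfined: Δh_u = ΔV/(Sy·A) = 340/(0.025 × 3.87 × 10^6) = 0.003514 m
Confined: Δh_c = ΔV/(S·A) = 340/(2.3 × 10^-5 × 3.87 × 10^6) = 3.82 m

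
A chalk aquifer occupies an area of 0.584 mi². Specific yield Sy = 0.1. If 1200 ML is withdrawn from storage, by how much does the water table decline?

A = 0.584 mi² = 1.513 × 10^6 m²
ΔV = 1200 ML = 1.2 × 10^6 m³
Δh = ΔV / (Sy × A) = 1.2 × 10^6 m³ / (0.1 × 1.513 × 10^6 m²) = 7.934 m

Δh ≈ 7.93 m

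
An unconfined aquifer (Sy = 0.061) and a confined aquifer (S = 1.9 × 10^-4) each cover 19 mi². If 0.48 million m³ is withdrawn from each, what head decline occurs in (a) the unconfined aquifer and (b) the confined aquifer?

A = 19 mi² = 4.921 × 10^7 m²
ΔV = 0.48 million m³ = 4.8 × 10^5 m³
Unconfined: Δh_u = ΔV/(Sy·A) = 4.8 × 10^5/(0.061 × 4.921 × 10^7) = 0.1599 m
Confined: Δh_c = ΔV/(S·A) = 4.8 × 10^5/(1.9 × 10^-4 × 4.921 × 10^7) = 51.34 m

Δh_u ≈ 0.16 m; Δh_c ≈ 51.3 m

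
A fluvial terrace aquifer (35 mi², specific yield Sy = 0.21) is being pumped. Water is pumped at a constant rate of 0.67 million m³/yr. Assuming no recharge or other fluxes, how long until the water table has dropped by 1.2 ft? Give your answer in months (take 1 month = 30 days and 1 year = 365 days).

A = 35 mi² = 9.065 × 10^7 m²
Δh = 1.2 ft = 0.3658 m
ΔV = Sy × A × Δh = 0.21 × 9.065 × 10^7 × 0.3658 = 6.963 × 10^6 m³
Q = 0.67 million m³/yr = 1836 m³/d
t = ΔV / Q = 6.963 × 10^6 m³ / 1836 m³/d = 3793 d
t = 3793 d ≈ 126.4 months

t ≈ 126 months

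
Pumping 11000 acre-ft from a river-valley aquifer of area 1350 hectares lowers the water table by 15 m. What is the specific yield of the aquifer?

Sy ≈ 0.067

A = 1350 hectares = 1.35 × 10^7 m²
ΔV = 11000 acre-ft = 1.357 × 10^7 m³
Sy = ΔV / (A × Δh) = 1.357 × 10^7 m³ / (1.35 × 10^7 m² × 15 m) = 0.067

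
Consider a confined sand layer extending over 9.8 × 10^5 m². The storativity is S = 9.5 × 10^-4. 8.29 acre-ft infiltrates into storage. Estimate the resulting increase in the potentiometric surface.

ΔV = 8.29 acre-ft = 10230 m³
Δh = ΔV / (S × A) = 10230 m³ / (9.5 × 10^-4 × 9.8 × 10^5 m²) = 10.98 m

Δh ≈ 11 m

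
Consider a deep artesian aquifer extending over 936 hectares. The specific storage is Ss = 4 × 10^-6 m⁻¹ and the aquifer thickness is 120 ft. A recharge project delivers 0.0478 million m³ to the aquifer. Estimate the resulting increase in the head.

Δh ≈ 34.9 m

b = 120 ft = 36.58 m
S = Ss × b = 4 × 10^-6 m⁻¹ × 36.58 m = 1.463 × 10^-4
A = 936 hectares = 9.36 × 10^6 m²
ΔV = 0.0478 million m³ = 47800 m³
Δh = ΔV / (S × A) = 47800 m³ / (1.463 × 10^-4 × 9.36 × 10^6 m²) = 34.91 m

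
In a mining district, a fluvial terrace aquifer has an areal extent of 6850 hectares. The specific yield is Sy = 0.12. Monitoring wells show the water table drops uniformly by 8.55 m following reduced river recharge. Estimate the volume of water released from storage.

A = 6850 hectares = 6.85 × 10^7 m²
ΔV = Sy × A × Δh = 0.12 × 6.85 × 10^7 m² × 8.55 m = 7.028 × 10^7 m³

ΔV ≈ 7.03 × 10^7 m³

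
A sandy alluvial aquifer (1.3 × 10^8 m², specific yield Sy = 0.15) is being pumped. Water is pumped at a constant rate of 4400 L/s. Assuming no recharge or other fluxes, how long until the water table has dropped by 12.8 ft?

Δh = 12.8 ft = 3.901 m
ΔV = Sy × A × Δh = 0.15 × 1.3 × 10^8 × 3.901 = 7.608 × 10^7 m³
Q = 4400 L/s = 3.802 × 10^5 m³/d
t = ΔV / Q = 7.608 × 10^7 m³ / 3.802 × 10^5 m³/d = 200.1 d

t ≈ 200 days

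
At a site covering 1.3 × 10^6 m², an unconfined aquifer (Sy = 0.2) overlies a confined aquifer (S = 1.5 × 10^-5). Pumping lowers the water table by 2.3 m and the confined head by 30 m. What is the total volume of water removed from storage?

Unconfined: ΔV_u = Sy × A × Δh_u = 0.2 × 1.3 × 10^6 × 2.3 = 5.98 × 10^5 m³
Confined: ΔV_c = S × A × Δh_c = 1.5 × 10^-5 × 1.3 × 10^6 × 30 = 585 m³
Total ΔV = 5.98 × 10^5 + 585 = 5.986 × 10^5 m³

ΔV ≈ 5.99 × 10^5 m³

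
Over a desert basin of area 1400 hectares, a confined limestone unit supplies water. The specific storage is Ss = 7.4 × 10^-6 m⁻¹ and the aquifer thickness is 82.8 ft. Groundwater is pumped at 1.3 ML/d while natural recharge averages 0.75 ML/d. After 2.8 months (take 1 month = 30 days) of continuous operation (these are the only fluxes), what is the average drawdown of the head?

Δh ≈ 17.7 m

b = 82.8 ft = 25.24 m
S = Ss × b = 7.4 × 10^-6 m⁻¹ × 25.24 m = 1.868 × 10^-4
A = 1400 hectares = 1.4 × 10^7 m²
Net abstraction = 1.3 − 0.75 = 0.55 ML/d
Q_net = 0.55 ML/d = 550 m³/d
t = 2.8 months = 84 d
ΔV = Q × t = 550 m³/d × 84 d = 46200 m³
Δh = ΔV / (S × A) = 46200 / (1.868 × 10^-4 × 1.4 × 10^7) = 17.67 m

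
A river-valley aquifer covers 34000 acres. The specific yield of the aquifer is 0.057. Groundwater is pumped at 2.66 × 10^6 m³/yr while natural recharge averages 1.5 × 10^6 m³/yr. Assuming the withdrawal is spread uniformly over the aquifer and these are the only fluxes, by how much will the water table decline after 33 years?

A = 34000 acres = 1.376 × 10^8 m²
Net abstraction = 2.66 × 10^6 − 1.5 × 10^6 = 1.16 × 10^6 m³/yr
Q_net = 1.16 × 10^6 m³/yr = 3178 m³/d
t = 33 years = 12040 d
ΔV = Q × t = 3178 m³/d × 12040 d = 3.828 × 10^7 m³
Δh = ΔV / (Sy × A) = 3.828 × 10^7 / (0.057 × 1.376 × 10^8) = 4.881 m

Δh ≈ 4.88 m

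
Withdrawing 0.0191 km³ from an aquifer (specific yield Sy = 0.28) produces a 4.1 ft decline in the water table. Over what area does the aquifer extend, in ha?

A ≈ 5460 ha

Δh = 4.1 ft = 1.25 m
ΔV = 0.0191 km³ = 1.91 × 10^7 m³
A = ΔV / (Sy × Δh) = 1.91 × 10^7 / (0.28 × 1.25) = 5.459 × 10^7 m²
A = 5.459 × 10^7 m² = 5459 ha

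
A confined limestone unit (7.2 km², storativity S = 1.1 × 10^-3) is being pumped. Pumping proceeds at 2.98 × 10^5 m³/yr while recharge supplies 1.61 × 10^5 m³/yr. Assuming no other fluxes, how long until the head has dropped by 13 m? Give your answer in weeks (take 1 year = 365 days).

A = 7.2 km² = 7.2 × 10^6 m²
ΔV = S × A × Δh = 0.0011 × 7.2 × 10^6 × 13 = 1.03 × 10^5 m³
Net withdrawal = 2.98 × 10^5 − 1.61 × 10^5 = 1.37 × 10^5 m³/yr = 375.3 m³/d
t = ΔV / Q = 1.03 × 10^5 m³ / 375.3 m³/d = 274.3 d
t = 274.3 d ≈ 39.19 weeks

t ≈ 39.2 weeks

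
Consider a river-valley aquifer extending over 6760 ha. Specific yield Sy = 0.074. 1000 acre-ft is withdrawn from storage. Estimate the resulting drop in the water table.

A = 6760 ha = 6.76 × 10^7 m²
ΔV = 1000 acre-ft = 1.233 × 10^6 m³
Δh = ΔV / (Sy × A) = 1.233 × 10^6 m³ / (0.074 × 6.76 × 10^7 m²) = 0.2466 m

Δh ≈ 0.247 m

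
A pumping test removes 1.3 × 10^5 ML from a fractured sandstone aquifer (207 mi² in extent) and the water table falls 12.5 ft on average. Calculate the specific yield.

Sy ≈ 0.064

A = 207 mi² = 5.361 × 10^8 m²
Δh = 12.5 ft = 3.81 m
ΔV = 1.3 × 10^5 ML = 1.3 × 10^8 m³
Sy = ΔV / (A × Δh) = 1.3 × 10^8 m³ / (5.361 × 10^8 m² × 3.81 m) = 0.06364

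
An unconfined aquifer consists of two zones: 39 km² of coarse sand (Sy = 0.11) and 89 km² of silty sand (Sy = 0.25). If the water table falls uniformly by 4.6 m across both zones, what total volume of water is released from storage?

A₁ = 39 km² = 3.9 × 10^7 m²; A₂ = 89 km² = 8.9 × 10^7 m²
ΔV₁ = 0.11 × 3.9 × 10^7 × 4.6 = 1.973 × 10^7 m³
ΔV₂ = 0.25 × 8.9 × 10^7 × 4.6 = 1.023 × 10^8 m³
ΔV = ΔV₁ + ΔV₂ = 1.221 × 10^8 m³

ΔV ≈ 1.22 × 10^8 m³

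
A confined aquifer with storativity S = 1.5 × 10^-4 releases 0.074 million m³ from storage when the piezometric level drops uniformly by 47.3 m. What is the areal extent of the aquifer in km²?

ΔV = 0.074 million m³ = 74000 m³
A = ΔV / (S × Δh) = 74000 / (1.5 × 10^-4 × 47.3) = 1.043 × 10^7 m²
A = 1.043 × 10^7 m² = 10.43 km²

A ≈ 10.4 km²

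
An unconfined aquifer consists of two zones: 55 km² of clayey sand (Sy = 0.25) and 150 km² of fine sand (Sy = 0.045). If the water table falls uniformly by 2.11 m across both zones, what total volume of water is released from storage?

A₁ = 55 km² = 5.5 × 10^7 m²; A₂ = 150 km² = 1.5 × 10^8 m²
ΔV₁ = 0.25 × 5.5 × 10^7 × 2.11 = 2.901 × 10^7 m³
ΔV₂ = 0.045 × 1.5 × 10^8 × 2.11 = 1.424 × 10^7 m³
ΔV = ΔV₁ + ΔV₂ = 4.325 × 10^7 m³

ΔV ≈ 4.33 × 10^7 m³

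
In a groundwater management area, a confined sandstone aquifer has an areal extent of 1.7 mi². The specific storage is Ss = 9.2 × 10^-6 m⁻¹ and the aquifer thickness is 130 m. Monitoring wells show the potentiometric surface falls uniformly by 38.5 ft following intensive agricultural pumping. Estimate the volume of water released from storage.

S = Ss × b = 9.2 × 10^-6 m⁻¹ × 130 m = 1.196 × 10^-3
A = 1.7 mi² = 4.403 × 10^6 m²
Δh = 38.5 ft = 11.73 m
ΔV = S × A × Δh = 0.001196 × 4.403 × 10^6 m² × 11.73 m = 61800 m³

ΔV ≈ 61800 m³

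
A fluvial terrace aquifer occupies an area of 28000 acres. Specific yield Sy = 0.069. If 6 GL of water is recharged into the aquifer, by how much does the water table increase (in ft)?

A = 28000 acres = 1.133 × 10^8 m²
ΔV = 6 GL = 6 × 10^6 m³
Δh = ΔV / (Sy × A) = 6 × 10^6 m³ / (0.069 × 1.133 × 10^8 m²) = 0.7674 m
Δh = 0.7674 m = 2.518 ft

Δh ≈ 2.52 ft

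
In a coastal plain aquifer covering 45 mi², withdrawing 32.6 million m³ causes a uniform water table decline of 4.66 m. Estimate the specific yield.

Sy ≈ 0.06

A = 45 mi² = 1.165 × 10^8 m²
ΔV = 32.6 million m³ = 3.26 × 10^7 m³
Sy = ΔV / (A × Δh) = 3.26 × 10^7 m³ / (1.165 × 10^8 m² × 4.66 m) = 0.06002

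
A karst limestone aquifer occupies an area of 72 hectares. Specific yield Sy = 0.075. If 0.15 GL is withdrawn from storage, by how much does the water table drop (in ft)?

Δh ≈ 9.11 ft

A = 72 hectares = 7.2 × 10^5 m²
ΔV = 0.15 GL = 1.5 × 10^5 m³
Δh = ΔV / (Sy × A) = 1.5 × 10^5 m³ / (0.075 × 7.2 × 10^5 m²) = 2.778 m
Δh = 2.778 m = 9.113 ft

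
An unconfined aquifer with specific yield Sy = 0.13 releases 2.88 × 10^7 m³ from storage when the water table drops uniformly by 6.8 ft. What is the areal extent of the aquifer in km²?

A ≈ 107 km²

Δh = 6.8 ft = 2.073 m
A = ΔV / (Sy × Δh) = 2.88 × 10^7 / (0.13 × 2.073) = 1.069 × 10^8 m²
A = 1.069 × 10^8 m² = 106.9 km²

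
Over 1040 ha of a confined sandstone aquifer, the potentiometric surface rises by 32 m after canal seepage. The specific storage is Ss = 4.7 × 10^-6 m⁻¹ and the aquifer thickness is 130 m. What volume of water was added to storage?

ΔV ≈ 2.03 × 10^5 m³

S = Ss × b = 4.7 × 10^-6 m⁻¹ × 130 m = 6.11 × 10^-4
A = 1040 ha = 1.04 × 10^7 m²
ΔV = S × A × Δh = 6.11 × 10^-4 × 1.04 × 10^7 m² × 32 m = 2.033 × 10^5 m³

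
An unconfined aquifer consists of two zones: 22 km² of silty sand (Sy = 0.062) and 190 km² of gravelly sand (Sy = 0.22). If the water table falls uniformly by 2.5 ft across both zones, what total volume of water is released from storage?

ΔV ≈ 3.29 × 10^7 m³

A₁ = 22 km² = 2.2 × 10^7 m²; A₂ = 190 km² = 1.9 × 10^8 m²
Δh = 2.5 ft = 0.762 m
ΔV₁ = 0.062 × 2.2 × 10^7 × 0.762 = 1.039 × 10^6 m³
ΔV₂ = 0.22 × 1.9 × 10^8 × 0.762 = 3.185 × 10^7 m³
ΔV = ΔV₁ + ΔV₂ = 3.289 × 10^7 m³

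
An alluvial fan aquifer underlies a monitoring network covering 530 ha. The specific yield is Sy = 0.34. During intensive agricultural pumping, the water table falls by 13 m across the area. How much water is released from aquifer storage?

ΔV ≈ 2.34 × 10^7 m³

A = 530 ha = 5.3 × 10^6 m²
ΔV = Sy × A × Δh = 0.34 × 5.3 × 10^6 m² × 13 m = 2.343 × 10^7 m³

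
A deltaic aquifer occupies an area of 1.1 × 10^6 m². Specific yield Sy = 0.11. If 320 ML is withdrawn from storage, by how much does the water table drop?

ΔV = 320 ML = 3.2 × 10^5 m³
Δh = ΔV / (Sy × A) = 3.2 × 10^5 m³ / (0.11 × 1.1 × 10^6 m²) = 2.645 m

Δh ≈ 2.64 m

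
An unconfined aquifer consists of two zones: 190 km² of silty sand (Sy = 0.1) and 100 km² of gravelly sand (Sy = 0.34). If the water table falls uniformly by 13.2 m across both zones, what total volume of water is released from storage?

A₁ = 190 km² = 1.9 × 10^8 m²; A₂ = 100 km² = 1 × 10^8 m²
ΔV₁ = 0.1 × 1.9 × 10^8 × 13.2 = 2.508 × 10^8 m³
ΔV₂ = 0.34 × 1 × 10^8 × 13.2 = 4.488 × 10^8 m³
ΔV = ΔV₁ + ΔV₂ = 6.996 × 10^8 m³

ΔV ≈ 7 × 10^8 m³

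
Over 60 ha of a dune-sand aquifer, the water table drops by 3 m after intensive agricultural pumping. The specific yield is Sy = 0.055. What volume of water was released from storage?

ΔV ≈ 99000 m³

A = 60 ha = 6 × 10^5 m²
ΔV = Sy × A × Δh = 0.055 × 6 × 10^5 m² × 3 m = 99000 m³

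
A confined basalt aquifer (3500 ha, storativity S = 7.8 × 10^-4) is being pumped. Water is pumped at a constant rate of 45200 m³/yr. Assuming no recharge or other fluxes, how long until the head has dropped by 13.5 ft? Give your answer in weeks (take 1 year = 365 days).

A = 3500 ha = 3.5 × 10^7 m²
Δh = 13.5 ft = 4.115 m
ΔV = S × A × Δh = 7.8 × 10^-4 × 3.5 × 10^7 × 4.115 = 1.123 × 10^5 m³
Q = 45200 m³/yr = 123.8 m³/d
t = ΔV / Q = 1.123 × 10^5 m³ / 123.8 m³/d = 907.1 d
t = 907.1 d ≈ 129.6 weeks

t ≈ 130 weeks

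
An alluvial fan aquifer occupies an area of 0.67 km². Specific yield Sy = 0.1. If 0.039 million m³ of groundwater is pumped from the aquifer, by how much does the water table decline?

Δh ≈ 0.582 m

A = 0.67 km² = 6.7 × 10^5 m²
ΔV = 0.039 million m³ = 39000 m³
Δh = ΔV / (Sy × A) = 39000 m³ / (0.1 × 6.7 × 10^5 m²) = 0.5821 m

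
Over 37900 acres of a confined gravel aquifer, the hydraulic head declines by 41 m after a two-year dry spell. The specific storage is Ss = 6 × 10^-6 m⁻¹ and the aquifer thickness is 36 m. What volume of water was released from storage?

ΔV ≈ 1.36 × 10^6 m³

S = Ss × b = 6 × 10^-6 m⁻¹ × 36 m = 2.16 × 10^-4
A = 37900 acres = 1.534 × 10^8 m²
ΔV = S × A × Δh = 2.16 × 10^-4 × 1.534 × 10^8 m² × 41 m = 1.358 × 10^6 m³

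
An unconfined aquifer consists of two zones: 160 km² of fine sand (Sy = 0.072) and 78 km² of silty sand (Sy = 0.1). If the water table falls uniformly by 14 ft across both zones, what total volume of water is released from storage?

ΔV ≈ 8.24 × 10^7 m³

A₁ = 160 km² = 1.6 × 10^8 m²; A₂ = 78 km² = 7.8 × 10^7 m²
Δh = 14 ft = 4.267 m
ΔV₁ = 0.072 × 1.6 × 10^8 × 4.267 = 4.916 × 10^7 m³
ΔV₂ = 0.1 × 7.8 × 10^7 × 4.267 = 3.328 × 10^7 m³
ΔV = ΔV₁ + ΔV₂ = 8.244 × 10^7 m³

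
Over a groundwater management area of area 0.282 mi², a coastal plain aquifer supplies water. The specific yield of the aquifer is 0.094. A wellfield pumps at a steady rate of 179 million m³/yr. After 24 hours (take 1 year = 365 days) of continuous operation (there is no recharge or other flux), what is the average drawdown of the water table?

A = 0.282 mi² = 7.304 × 10^5 m²
Q = 179 million m³/yr = 4.904 × 10^5 m³/d
t = 24 hours = 1 d
ΔV = Q × t = 4.904 × 10^5 m³/d × 1 d = 4.904 × 10^5 m³
Δh = ΔV / (Sy × A) = 4.904 × 10^5 / (0.094 × 7.304 × 10^5) = 7.143 m

Δh ≈ 7.14 m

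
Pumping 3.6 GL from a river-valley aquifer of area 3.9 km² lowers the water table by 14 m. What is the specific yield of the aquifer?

A = 3.9 km² = 3.9 × 10^6 m²
ΔV = 3.6 GL = 3.6 × 10^6 m³
Sy = ΔV / (A × Δh) = 3.6 × 10^6 m³ / (3.9 × 10^6 m² × 14 m) = 0.06593

Sy ≈ 0.066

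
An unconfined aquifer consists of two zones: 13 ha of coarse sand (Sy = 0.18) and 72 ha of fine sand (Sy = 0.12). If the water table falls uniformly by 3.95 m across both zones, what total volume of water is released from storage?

ΔV ≈ 4.34 × 10^5 m³

A₁ = 13 ha = 1.3 × 10^5 m²; A₂ = 72 ha = 7.2 × 10^5 m²
ΔV₁ = 0.18 × 1.3 × 10^5 × 3.95 = 92430 m³
ΔV₂ = 0.12 × 7.2 × 10^5 × 3.95 = 3.413 × 10^5 m³
ΔV = ΔV₁ + ΔV₂ = 4.337 × 10^5 m³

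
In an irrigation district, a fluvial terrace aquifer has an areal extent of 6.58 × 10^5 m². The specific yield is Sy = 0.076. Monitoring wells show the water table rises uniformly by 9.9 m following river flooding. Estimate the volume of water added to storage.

ΔV = Sy × A × Δh = 0.076 × 6.58 × 10^5 m² × 9.9 m = 4.951 × 10^5 m³

ΔV ≈ 4.95 × 10^5 m³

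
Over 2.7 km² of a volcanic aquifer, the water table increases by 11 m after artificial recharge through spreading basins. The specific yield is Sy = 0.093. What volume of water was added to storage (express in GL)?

A = 2.7 km² = 2.7 × 10^6 m²
ΔV = Sy × A × Δh = 0.093 × 2.7 × 10^6 m² × 11 m = 2.762 × 10^6 m³
ΔV = 2.762 × 10^6 m³ = 2.762 GL

ΔV ≈ 2.76 GL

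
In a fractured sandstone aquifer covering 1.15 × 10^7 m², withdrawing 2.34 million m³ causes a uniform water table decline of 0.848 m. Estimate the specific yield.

ΔV = 2.34 million m³ = 2.34 × 10^6 m³
Sy = ΔV / (A × Δh) = 2.34 × 10^6 m³ / (1.15 × 10^7 m² × 0.848 m) = 0.24

Sy ≈ 0.24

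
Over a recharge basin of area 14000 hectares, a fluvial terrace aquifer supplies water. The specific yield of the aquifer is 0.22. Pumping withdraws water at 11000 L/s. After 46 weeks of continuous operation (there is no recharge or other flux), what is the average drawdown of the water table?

Δh ≈ 9.94 m

A = 14000 hectares = 1.4 × 10^8 m²
Q = 11000 L/s = 9.504 × 10^5 m³/d
t = 46 weeks = 322 d
ΔV = Q × t = 9.504 × 10^5 m³/d × 322 d = 3.06 × 10^8 m³
Δh = ΔV / (Sy × A) = 3.06 × 10^8 / (0.22 × 1.4 × 10^8) = 9.936 m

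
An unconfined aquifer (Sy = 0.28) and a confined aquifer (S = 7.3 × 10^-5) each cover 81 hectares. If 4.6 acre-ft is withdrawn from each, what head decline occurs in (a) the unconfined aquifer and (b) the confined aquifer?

A = 81 hectares = 8.1 × 10^5 m²
ΔV = 4.6 acre-ft = 5674 m³
Unconfined: Δh_u = ΔV/(Sy·A) = 5674/(0.28 × 8.1 × 10^5) = 0.02502 m
Confined: Δh_c = ΔV/(S·A) = 5674/(7.3 × 10^-5 × 8.1 × 10^5) = 95.96 m

Δh_u ≈ 0.025 m; Δh_c ≈ 96 m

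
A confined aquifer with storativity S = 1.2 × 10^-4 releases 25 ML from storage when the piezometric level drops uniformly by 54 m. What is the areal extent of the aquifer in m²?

ΔV = 25 ML = 25000 m³
A = ΔV / (S × Δh) = 25000 / (1.2 × 10^-4 × 54) = 3.858 × 10^6 m²

A ≈ 3.86 × 10^6 m²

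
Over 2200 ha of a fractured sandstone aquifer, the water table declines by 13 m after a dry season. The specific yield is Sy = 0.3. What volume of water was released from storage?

ΔV ≈ 8.58 × 10^7 m³

A = 2200 ha = 2.2 × 10^7 m²
ΔV = Sy × A × Δh = 0.3 × 2.2 × 10^7 m² × 13 m = 8.58 × 10^7 m³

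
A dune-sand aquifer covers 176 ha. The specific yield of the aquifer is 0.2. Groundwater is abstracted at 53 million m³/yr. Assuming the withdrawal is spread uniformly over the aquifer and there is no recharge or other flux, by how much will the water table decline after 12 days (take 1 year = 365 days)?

Δh ≈ 4.95 m

A = 176 ha = 1.76 × 10^6 m²
Q = 53 million m³/yr = 1.452 × 10^5 m³/d
ΔV = Q × t = 1.452 × 10^5 m³/d × 12 d = 1.742 × 10^6 m³
Δh = ΔV / (Sy × A) = 1.742 × 10^6 / (0.2 × 1.76 × 10^6) = 4.95 m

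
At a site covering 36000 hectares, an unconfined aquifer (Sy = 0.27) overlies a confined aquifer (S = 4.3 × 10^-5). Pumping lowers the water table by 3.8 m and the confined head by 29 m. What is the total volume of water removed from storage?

A = 36000 hectares = 3.6 × 10^8 m²
Unconfined: ΔV_u = Sy × A × Δh_u = 0.27 × 3.6 × 10^8 × 3.8 = 3.694 × 10^8 m³
Confined: ΔV_c = S × A × Δh_c = 4.3 × 10^-5 × 3.6 × 10^8 × 29 = 4.489 × 10^5 m³
Total ΔV = 3.694 × 10^8 + 4.489 × 10^5 = 3.698 × 10^8 m³

ΔV ≈ 3.7 × 10^8 m³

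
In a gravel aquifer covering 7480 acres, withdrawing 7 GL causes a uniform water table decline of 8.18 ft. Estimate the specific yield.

Sy ≈ 0.093

A = 7480 acres = 3.027 × 10^7 m²
Δh = 8.18 ft = 2.493 m
ΔV = 7 GL = 7 × 10^6 m³
Sy = ΔV / (A × Δh) = 7 × 10^6 m³ / (3.027 × 10^7 m² × 2.493 m) = 0.09275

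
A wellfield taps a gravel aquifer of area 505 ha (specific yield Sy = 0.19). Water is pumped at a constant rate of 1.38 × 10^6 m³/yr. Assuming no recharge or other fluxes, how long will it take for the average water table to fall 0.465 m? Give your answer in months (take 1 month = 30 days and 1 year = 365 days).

A = 505 ha = 5.05 × 10^6 m²
ΔV = Sy × A × Δh = 0.19 × 5.05 × 10^6 × 0.465 = 4.462 × 10^5 m³
Q = 1.38 × 10^6 m³/yr = 3781 m³/d
t = ΔV / Q = 4.462 × 10^5 m³ / 3781 m³/d = 118 d
t = 118 d ≈ 3.934 months

t ≈ 3.93 months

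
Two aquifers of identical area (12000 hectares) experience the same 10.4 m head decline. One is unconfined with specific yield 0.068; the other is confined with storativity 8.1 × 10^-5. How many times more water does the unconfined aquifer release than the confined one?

A = 12000 hectares = 1.2 × 10^8 m²
Unconfined: ΔV_u = Sy × A × Δh = 0.068 × 1.2 × 10^8 × 10.4 = 8.486 × 10^7 m³
Confined: ΔV_c = S × A × Δh = 8.1 × 10^-5 × 1.2 × 10^8 × 10.4 = 1.011 × 10^5 m³
Ratio = ΔV_u / ΔV_c = Sy / S = 0.068 / 8.1 × 10^-5 = 839.5

ΔV_u / ΔV_c ≈ 840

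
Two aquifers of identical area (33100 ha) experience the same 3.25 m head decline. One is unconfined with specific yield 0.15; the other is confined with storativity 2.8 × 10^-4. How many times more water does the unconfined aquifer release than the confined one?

A = 33100 ha = 3.31 × 10^8 m²
Unconfined: ΔV_u = Sy × A × Δh = 0.15 × 3.31 × 10^8 × 3.25 = 1.614 × 10^8 m³
Confined: ΔV_c = S × A × Δh = 2.8 × 10^-4 × 3.31 × 10^8 × 3.25 = 3.012 × 10^5 m³
Ratio = ΔV_u / ΔV_c = Sy / S = 0.15 / 2.8 × 10^-4 = 535.7

ΔV_u / ΔV_c ≈ 536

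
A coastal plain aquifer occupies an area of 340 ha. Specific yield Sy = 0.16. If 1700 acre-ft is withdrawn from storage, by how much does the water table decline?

A = 340 ha = 3.4 × 10^6 m²
ΔV = 1700 acre-ft = 2.097 × 10^6 m³
Δh = ΔV / (Sy × A) = 2.097 × 10^6 m³ / (0.16 × 3.4 × 10^6 m²) = 3.855 m

Δh ≈ 3.85 m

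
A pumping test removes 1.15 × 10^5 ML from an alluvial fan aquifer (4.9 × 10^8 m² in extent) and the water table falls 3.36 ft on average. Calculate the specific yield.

Sy ≈ 0.23

Δh = 3.36 ft = 1.024 m
ΔV = 1.15 × 10^5 ML = 1.15 × 10^8 m³
Sy = ΔV / (A × Δh) = 1.15 × 10^8 m³ / (4.9 × 10^8 m² × 1.024 m) = 0.2292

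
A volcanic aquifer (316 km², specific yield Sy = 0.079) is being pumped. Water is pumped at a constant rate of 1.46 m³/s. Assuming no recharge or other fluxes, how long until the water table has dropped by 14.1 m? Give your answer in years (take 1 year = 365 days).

A = 316 km² = 3.16 × 10^8 m²
ΔV = Sy × A × Δh = 0.079 × 3.16 × 10^8 × 14.1 = 3.52 × 10^8 m³
Q = 1.46 m³/s = 1.261 × 10^5 m³/d
t = ΔV / Q = 3.52 × 10^8 m³ / 1.261 × 10^5 m³/d = 2790 d
t = 2790 d ≈ 7.645 years

t ≈ 7.64 years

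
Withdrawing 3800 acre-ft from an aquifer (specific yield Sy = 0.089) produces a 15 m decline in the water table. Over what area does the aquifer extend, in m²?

ΔV = 3800 acre-ft = 4.687 × 10^6 m³
A = ΔV / (Sy × Δh) = 4.687 × 10^6 / (0.089 × 15) = 3.511 × 10^6 m²

A ≈ 3.51 × 10^6 m²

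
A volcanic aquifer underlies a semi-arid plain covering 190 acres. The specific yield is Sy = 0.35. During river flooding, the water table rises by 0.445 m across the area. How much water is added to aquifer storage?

ΔV ≈ 1.2 × 10^5 m³

A = 190 acres = 7.689 × 10^5 m²
ΔV = Sy × A × Δh = 0.35 × 7.689 × 10^5 m² × 0.445 m = 1.198 × 10^5 m³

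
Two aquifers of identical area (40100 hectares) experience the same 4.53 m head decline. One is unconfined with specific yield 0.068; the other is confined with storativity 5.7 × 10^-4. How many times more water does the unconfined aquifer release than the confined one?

ΔV_u / ΔV_c ≈ 119

A = 40100 hectares = 4.01 × 10^8 m²
Unconfined: ΔV_u = Sy × A × Δh = 0.068 × 4.01 × 10^8 × 4.53 = 1.235 × 10^8 m³
Confined: ΔV_c = S × A × Δh = 5.7 × 10^-4 × 4.01 × 10^8 × 4.53 = 1.035 × 10^6 m³
Ratio = ΔV_u / ΔV_c = Sy / S = 0.068 / 5.7 × 10^-4 = 119.3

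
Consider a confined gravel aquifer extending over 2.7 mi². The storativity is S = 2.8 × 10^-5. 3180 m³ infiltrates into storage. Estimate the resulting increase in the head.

A = 2.7 mi² = 6.993 × 10^6 m²
Δh = ΔV / (S × A) = 3180 m³ / (2.8 × 10^-5 × 6.993 × 10^6 m²) = 16.24 m

Δh ≈ 16.2 m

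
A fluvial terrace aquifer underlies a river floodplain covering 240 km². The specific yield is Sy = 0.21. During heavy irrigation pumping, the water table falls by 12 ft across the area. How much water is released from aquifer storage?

A = 240 km² = 2.4 × 10^8 m²
Δh = 12 ft = 3.658 m
ΔV = Sy × A × Δh = 0.21 × 2.4 × 10^8 m² × 3.658 m = 1.843 × 10^8 m³

ΔV ≈ 1.84 × 10^8 m³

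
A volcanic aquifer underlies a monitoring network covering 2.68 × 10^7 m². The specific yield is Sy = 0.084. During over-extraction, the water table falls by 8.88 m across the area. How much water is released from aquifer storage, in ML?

ΔV ≈ 20000 ML

ΔV = Sy × A × Δh = 0.084 × 2.68 × 10^7 m² × 8.88 m = 1.999 × 10^7 m³
ΔV = 1.999 × 10^7 m³ = 19990 ML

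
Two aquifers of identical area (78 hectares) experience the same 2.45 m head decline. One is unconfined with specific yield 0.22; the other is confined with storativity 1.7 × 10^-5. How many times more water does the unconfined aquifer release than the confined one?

A = 78 hectares = 7.8 × 10^5 m²
Unconfined: ΔV_u = Sy × A × Δh = 0.22 × 7.8 × 10^5 × 2.45 = 4.204 × 10^5 m³
Confined: ΔV_c = S × A × Δh = 1.7 × 10^-5 × 7.8 × 10^5 × 2.45 = 32.49 m³
Ratio = ΔV_u / ΔV_c = Sy / S = 0.22 / 1.7 × 10^-5 = 12940

ΔV_u / ΔV_c ≈ 12900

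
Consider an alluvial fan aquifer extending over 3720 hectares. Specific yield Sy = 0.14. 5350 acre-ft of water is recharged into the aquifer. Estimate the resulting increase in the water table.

Δh ≈ 1.27 m

A = 3720 hectares = 3.72 × 10^7 m²
ΔV = 5350 acre-ft = 6.599 × 10^6 m³
Δh = ΔV / (Sy × A) = 6.599 × 10^6 m³ / (0.14 × 3.72 × 10^7 m²) = 1.267 m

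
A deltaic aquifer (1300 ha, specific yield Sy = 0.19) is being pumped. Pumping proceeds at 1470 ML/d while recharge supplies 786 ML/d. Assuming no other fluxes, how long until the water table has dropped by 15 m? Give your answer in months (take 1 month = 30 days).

t ≈ 1.81 months

A = 1300 ha = 1.3 × 10^7 m²
ΔV = Sy × A × Δh = 0.19 × 1.3 × 10^7 × 15 = 3.705 × 10^7 m³
Net withdrawal = 1470 − 786 = 684 ML/d = 6.84 × 10^5 m³/d
t = ΔV / Q = 3.705 × 10^7 m³ / 6.84 × 10^5 m³/d = 54.17 d
t = 54.17 d ≈ 1.806 months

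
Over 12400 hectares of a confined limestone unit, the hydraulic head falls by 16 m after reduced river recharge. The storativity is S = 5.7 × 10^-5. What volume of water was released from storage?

ΔV ≈ 1.13 × 10^5 m³

A = 12400 hectares = 1.24 × 10^8 m²
ΔV = S × A × Δh = 5.7 × 10^-5 × 1.24 × 10^8 m² × 16 m = 1.131 × 10^5 m³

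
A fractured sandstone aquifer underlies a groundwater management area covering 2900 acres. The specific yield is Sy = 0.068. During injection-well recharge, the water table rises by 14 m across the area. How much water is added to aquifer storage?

ΔV ≈ 1.12 × 10^7 m³

A = 2900 acres = 1.174 × 10^7 m²
ΔV = Sy × A × Δh = 0.068 × 1.174 × 10^7 m² × 14 m = 1.117 × 10^7 m³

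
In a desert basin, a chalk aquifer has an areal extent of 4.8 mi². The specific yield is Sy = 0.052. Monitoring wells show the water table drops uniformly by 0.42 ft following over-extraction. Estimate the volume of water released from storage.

ΔV ≈ 82800 m³

A = 4.8 mi² = 1.243 × 10^7 m²
Δh = 0.42 ft = 0.128 m
ΔV = Sy × A × Δh = 0.052 × 1.243 × 10^7 m² × 0.128 m = 82760 m³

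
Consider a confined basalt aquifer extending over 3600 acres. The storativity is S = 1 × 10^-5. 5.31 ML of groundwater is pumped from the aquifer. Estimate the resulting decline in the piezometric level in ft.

A = 3600 acres = 1.457 × 10^7 m²
ΔV = 5.31 ML = 5310 m³
Δh = ΔV / (S × A) = 5310 m³ / (1 × 10^-5 × 1.457 × 10^7 m²) = 36.45 m
Δh = 36.45 m = 119.6 ft

Δh ≈ 120 ft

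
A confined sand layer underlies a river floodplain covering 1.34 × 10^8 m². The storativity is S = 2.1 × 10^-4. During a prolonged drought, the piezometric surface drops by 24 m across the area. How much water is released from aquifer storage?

ΔV = S × A × Δh = 2.1 × 10^-4 × 1.34 × 10^8 m² × 24 m = 6.754 × 10^5 m³

ΔV ≈ 6.75 × 10^5 m³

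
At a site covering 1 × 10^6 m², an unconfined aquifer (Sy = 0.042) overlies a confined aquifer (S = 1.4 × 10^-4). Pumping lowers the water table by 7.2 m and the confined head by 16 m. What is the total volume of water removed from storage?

ΔV ≈ 3.05 × 10^5 m³

Unconfined: ΔV_u = Sy × A × Δh_u = 0.042 × 1 × 10^6 × 7.2 = 3.024 × 10^5 m³
Confined: ΔV_c = S × A × Δh_c = 1.4 × 10^-4 × 1 × 10^6 × 16 = 2240 m³
Total ΔV = 3.024 × 10^5 + 2240 = 3.046 × 10^5 m³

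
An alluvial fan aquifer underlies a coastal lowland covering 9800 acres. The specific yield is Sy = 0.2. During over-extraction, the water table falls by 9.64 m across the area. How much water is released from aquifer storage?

ΔV ≈ 7.65 × 10^7 m³

A = 9800 acres = 3.966 × 10^7 m²
ΔV = Sy × A × Δh = 0.2 × 3.966 × 10^7 m² × 9.64 m = 7.646 × 10^7 m³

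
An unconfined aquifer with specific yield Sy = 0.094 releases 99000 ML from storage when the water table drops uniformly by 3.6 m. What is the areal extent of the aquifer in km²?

ΔV = 99000 ML = 9.9 × 10^7 m³
A = ΔV / (Sy × Δh) = 9.9 × 10^7 / (0.094 × 3.6) = 2.926 × 10^8 m²
A = 2.926 × 10^8 m² = 292.6 km²

A ≈ 293 km²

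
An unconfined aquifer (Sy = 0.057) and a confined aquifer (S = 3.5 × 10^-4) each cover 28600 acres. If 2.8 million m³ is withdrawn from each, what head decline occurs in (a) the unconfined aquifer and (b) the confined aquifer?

A = 28600 acres = 1.157 × 10^8 m²
ΔV = 2.8 million m³ = 2.8 × 10^6 m³
Unconfined: Δh_u = ΔV/(Sy·A) = 2.8 × 10^6/(0.057 × 1.157 × 10^8) = 0.4244 m
Confined: Δh_c = ΔV/(S·A) = 2.8 × 10^6/(3.5 × 10^-4 × 1.157 × 10^8) = 69.12 m

Δh_u ≈ 0.424 m; Δh_c ≈ 69.1 m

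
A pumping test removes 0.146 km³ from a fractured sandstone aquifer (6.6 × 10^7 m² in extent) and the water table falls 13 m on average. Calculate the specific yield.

Sy ≈ 0.17

ΔV = 0.146 km³ = 1.46 × 10^8 m³
Sy = ΔV / (A × Δh) = 1.46 × 10^8 m³ / (6.6 × 10^7 m² × 13 m) = 0.1702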